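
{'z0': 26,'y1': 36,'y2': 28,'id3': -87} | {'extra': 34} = {'z0': 26, 'y1': 36, 'y2': 28, 'id3': -87, 'extra': 34}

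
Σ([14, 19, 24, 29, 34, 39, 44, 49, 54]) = 306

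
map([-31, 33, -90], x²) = (-31)²=961, (33)²=1089, (-90)²=8100
= [961, 1089, 8100]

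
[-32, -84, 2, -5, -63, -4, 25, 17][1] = -84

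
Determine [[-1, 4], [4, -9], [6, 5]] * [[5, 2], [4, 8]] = [[11, 30], [-16, -64], [50, 52]]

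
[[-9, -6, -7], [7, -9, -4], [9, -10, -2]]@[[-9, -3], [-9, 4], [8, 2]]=[[79, -11], [-14, -65], [-7, -71]]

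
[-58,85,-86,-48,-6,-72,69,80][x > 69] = keep x where x > 69: -58✗, 85✓, -86✗, -48✗, -6✗, -72✗, 69✗, 80✓
= [85, 80]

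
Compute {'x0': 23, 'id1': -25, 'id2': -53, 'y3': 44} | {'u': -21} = {'x0': 23, 'id1': -25, 'id2': -53, 'y3': 44, 'u': -21}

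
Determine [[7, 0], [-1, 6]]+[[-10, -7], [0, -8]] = [[-3, -7], [-1, -2]]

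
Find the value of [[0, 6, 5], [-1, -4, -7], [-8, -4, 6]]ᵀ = [[0, -1, -8], [6, -4, -4], [5, -7, 6]]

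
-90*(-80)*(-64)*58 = -26726400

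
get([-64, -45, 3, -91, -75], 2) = 3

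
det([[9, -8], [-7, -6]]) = (9)*(-6) - (-8)*(-7)
= -110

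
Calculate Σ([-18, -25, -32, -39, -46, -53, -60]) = (-18) + (-25) + (-32) + (-39) + (-46) + (-53) + (-60)
= -273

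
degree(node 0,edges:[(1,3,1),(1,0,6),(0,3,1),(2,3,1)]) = incident: (1,0), (0,3)
= 2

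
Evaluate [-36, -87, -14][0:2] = [-36, -87]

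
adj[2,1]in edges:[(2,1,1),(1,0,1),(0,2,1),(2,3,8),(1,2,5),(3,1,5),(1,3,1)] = 1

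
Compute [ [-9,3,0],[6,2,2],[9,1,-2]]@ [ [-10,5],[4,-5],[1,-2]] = C[0][0] = (-9)*(-10) + (3)*(4) + (0)*(1) = 102
C[0][1] = (-9)*(5) + (3)*(-5) + (0)*(-2) = -60
C[1][0] = (6)*(-10) + (2)*(4) + (2)*(1) = -50
C[1][1] = (6)*(5) + (2)*(-5) + (2)*(-2) = 16
C[2][0] = (9)*(-10) + (1)*(4) + (-2)*(1) = -88
C[2][1] = (9)*(5) + (1)*(-5) + (-2)*(-2) = 44
= [[102, -60], [-50, 16], [-88, 44]]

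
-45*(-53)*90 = 214650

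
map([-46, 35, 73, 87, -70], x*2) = [-92, 70, 146, 174, -140]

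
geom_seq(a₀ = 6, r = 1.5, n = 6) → a_0 = 6*1.5^0 = 6.0
a_1 = 6*1.5^1 = 9.0
a_2 = 6*1.5^2 = 13.5
...
= [6.0, 9.0, 13.5, 20.25, 30.375, 45.5625]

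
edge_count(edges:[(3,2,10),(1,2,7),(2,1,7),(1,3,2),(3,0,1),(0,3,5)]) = 6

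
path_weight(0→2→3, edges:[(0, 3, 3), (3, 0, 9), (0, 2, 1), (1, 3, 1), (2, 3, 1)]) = w(0→2)=1 + w(2→3)=1
= 2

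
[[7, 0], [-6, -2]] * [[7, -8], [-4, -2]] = C[0][0] = (7)*(7) + (0)*(-4) = 49
C[0][1] = (7)*(-8) + (0)*(-2) = -56
C[1][0] = (-6)*(7) + (-2)*(-4) = -34
C[1][1] = (-6)*(-8) + (-2)*(-2) = 52
= [[49, -56], [-34, 52]]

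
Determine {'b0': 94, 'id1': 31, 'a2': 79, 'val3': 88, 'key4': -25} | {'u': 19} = {'b0': 94, 'id1': 31, 'a2': 79, 'val3': 88, 'key4': -25, 'u': 19}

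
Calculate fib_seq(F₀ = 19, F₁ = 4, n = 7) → F_2 = F_1 + F_0 = 23
F_3 = F_2 + F_1 = 27
F_4 = F_3 + F_2 = 50
...
= [19, 4, 23, 27, 50, 77, 127]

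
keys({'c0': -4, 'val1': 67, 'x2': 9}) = ['c0', 'val1', 'x2']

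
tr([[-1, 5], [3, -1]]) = -2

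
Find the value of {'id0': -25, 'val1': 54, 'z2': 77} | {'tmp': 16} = {'id0': -25, 'val1': 54, 'z2': 77, 'tmp': 16}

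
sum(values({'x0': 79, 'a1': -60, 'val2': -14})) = 5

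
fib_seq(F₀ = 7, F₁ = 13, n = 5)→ F_2 = F_1 + F_0 = 20
F_3 = F_2 + F_1 = 33
F_4 = F_3 + F_2 = 53
= [7, 13, 20, 33, 53]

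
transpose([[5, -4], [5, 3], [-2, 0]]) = [[5, 5, -2], [-4, 3, 0]]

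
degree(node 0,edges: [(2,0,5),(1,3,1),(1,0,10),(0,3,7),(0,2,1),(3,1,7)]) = 4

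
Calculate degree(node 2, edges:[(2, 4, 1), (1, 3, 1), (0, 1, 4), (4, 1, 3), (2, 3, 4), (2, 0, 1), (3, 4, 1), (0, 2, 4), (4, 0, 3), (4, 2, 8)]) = incident: (2,4), (2,3), (2,0), (0,2), (4,2)
= 5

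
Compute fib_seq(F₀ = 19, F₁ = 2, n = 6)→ [19, 2, 21, 23, 44, 67]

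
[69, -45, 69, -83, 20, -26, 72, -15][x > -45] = [69, 69, 20, -26, 72, -15]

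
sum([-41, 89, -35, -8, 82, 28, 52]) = 167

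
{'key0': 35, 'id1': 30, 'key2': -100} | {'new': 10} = {'key0': 35, 'id1': 30, 'key2': -100, 'new': 10}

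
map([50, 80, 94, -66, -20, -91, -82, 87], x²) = (50)²=2500, (80)²=6400, (94)²=8836, (-66)²=4356, (-20)²=400, (-91)²=8281, (-82)²=6724, (87)²=7569
= [2500, 6400, 8836, 4356, 400, 8281, 6724, 7569]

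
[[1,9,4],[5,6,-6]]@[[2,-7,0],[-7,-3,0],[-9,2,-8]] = C[0][0] = (1)*(2) + (9)*(-7) + (4)*(-9) = -97
C[0][1] = (1)*(-7) + (9)*(-3) + (4)*(2) = -26
C[0][2] = (1)*(0) + (9)*(0) + (4)*(-8) = -32
C[1][0] = (5)*(2) + (6)*(-7) + (-6)*(-9) = 22
C[1][1] = (5)*(-7) + (6)*(-3) + (-6)*(2) = -65
C[1][2] = (5)*(0) + (6)*(0) + (-6)*(-8) = 48
= [[-97, -26, -32], [22, -65, 48]]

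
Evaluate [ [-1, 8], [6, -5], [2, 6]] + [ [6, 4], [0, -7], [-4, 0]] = [[5, 12], [6, -12], [-2, 6]]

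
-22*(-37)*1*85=69190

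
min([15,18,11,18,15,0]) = 0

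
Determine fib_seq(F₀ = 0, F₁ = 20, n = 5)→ [0, 20, 20, 40, 60]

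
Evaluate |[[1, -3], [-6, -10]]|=-28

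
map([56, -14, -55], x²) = [3136, 196, 3025]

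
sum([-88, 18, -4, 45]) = -29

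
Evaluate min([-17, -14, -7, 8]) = -17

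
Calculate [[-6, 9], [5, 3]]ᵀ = [[-6, 5], [9, 3]]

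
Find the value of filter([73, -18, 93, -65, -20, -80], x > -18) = [73, 93]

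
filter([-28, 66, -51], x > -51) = [-28, 66]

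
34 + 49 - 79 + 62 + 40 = 106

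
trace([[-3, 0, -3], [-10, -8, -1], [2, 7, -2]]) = diagonal: (-3) + (-8) + (-2)
= -13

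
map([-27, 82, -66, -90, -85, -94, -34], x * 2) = -27*2=-54, 82*2=164, -66*2=-132, -90*2=-180, -85*2=-170, -94*2=-188, -34*2=-68
= [-54, 164, -132, -180, -170, -188, -68]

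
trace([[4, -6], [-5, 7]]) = 11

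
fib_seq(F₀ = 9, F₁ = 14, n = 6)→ [9, 14, 23, 37, 60, 97]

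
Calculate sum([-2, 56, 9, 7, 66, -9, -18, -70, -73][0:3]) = 63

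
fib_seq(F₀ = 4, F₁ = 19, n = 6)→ [4, 19, 23, 42, 65, 107]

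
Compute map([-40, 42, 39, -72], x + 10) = -40+10=-30, 42+10=52, 39+10=49, -72+10=-62
= [-30, 52, 49, -62]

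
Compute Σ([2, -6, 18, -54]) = 2 + -6 + 18 + -54
= -40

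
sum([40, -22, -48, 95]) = 65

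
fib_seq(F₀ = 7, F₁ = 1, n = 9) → F_2 = F_1 + F_0 = 8
F_3 = F_2 + F_1 = 9
F_4 = F_3 + F_2 = 17
...
= [7, 1, 8, 9, 17, 26, 43, 69, 112]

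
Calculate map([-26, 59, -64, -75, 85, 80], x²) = (-26)²=676, (59)²=3481, (-64)²=4096, (-75)²=5625, (85)²=7225, (80)²=6400
= [676, 3481, 4096, 5625, 7225, 6400]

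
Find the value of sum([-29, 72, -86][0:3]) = slice → [-29, 72, -86]
(-29) + 72 + (-86)
= -43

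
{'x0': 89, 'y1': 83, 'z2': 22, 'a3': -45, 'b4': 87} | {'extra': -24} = {'x0': 89, 'y1': 83, 'z2': 22, 'a3': -45, 'b4': 87, 'extra': -24}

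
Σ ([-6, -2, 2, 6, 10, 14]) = 24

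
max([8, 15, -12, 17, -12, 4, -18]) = 17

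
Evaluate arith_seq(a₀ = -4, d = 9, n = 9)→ a_0 = -4 + 0*9 = -4
a_1 = -4 + 1*9 = 5
a_2 = -4 + 2*9 = 14
...
= [-4, 5, 14, 23, 32, 41, 50, 59, 68]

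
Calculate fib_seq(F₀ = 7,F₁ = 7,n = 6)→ F_2 = F_1 + F_0 = 14
F_3 = F_2 + F_1 = 21
F_4 = F_3 + F_2 = 35
...
= [7, 7, 14, 21, 35, 56]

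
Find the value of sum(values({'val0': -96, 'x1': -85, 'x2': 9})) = -172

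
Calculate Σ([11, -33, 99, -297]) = 11 + -33 + 99 + -297
= -220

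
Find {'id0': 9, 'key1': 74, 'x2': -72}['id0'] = 9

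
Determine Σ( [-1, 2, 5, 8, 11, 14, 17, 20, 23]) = (-1) + 2 + 5 + 8 + 11 + 14 + 17 + 20 + 23
= 99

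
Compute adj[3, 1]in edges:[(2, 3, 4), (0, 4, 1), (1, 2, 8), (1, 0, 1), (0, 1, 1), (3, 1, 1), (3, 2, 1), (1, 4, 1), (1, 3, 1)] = 1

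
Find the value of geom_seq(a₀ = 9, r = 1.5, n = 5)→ a_0 = 9*1.5^0 = 9.0
a_1 = 9*1.5^1 = 13.5
a_2 = 9*1.5^2 = 20.25
...
= [9.0, 13.5, 20.25, 30.375, 45.5625]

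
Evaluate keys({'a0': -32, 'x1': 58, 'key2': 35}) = ['a0', 'x1', 'key2']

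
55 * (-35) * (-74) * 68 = 9686600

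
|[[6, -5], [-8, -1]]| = -46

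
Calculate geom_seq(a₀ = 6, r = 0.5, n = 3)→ [6.0, 3.0, 1.5]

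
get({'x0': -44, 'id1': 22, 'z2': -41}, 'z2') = -41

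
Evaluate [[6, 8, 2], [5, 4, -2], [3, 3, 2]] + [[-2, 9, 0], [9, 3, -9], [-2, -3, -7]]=[[4, 17, 2], [14, 7, -11], [1, 0, -5]]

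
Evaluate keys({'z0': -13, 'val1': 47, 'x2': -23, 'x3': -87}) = ['z0', 'val1', 'x2', 'x3']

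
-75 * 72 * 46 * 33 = -8197200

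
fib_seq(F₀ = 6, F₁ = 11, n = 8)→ F_2 = F_1 + F_0 = 17
F_3 = F_2 + F_1 = 28
F_4 = F_3 + F_2 = 45
...
= [6, 11, 17, 28, 45, 73, 118, 191]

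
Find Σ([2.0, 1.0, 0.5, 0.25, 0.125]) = 3.875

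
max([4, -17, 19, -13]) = 19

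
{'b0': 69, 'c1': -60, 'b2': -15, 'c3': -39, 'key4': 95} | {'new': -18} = {'b0': 69, 'c1': -60, 'b2': -15, 'c3': -39, 'key4': 95, 'new': -18}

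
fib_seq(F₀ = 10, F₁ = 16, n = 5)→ [10, 16, 26, 42, 68]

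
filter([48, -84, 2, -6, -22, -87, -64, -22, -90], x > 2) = keep x where x > 2: 48✓, -84✗, 2✗, -6✗, -22✗, -87✗, -64✗, -22✗, -90✗
= [48]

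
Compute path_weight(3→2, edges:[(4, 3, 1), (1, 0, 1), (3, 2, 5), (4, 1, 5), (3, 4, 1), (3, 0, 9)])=5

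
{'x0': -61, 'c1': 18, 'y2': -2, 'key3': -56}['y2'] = -2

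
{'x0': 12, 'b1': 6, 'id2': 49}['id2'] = 49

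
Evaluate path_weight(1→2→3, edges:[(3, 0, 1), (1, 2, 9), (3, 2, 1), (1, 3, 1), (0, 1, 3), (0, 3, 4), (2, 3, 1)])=w(1→2)=9 + w(2→3)=1
= 10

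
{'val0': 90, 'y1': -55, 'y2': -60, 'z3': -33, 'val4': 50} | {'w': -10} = {'val0': 90, 'y1': -55, 'y2': -60, 'z3': -33, 'val4': 50, 'w': -10}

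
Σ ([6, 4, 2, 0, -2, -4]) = 6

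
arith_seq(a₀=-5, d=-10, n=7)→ [-5, -15, -25, -35, -45, -55, -65]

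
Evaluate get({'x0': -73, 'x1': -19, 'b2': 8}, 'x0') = -73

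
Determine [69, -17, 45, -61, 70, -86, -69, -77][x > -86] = keep x where x > -86: 69✓, -17✓, 45✓, -61✓, 70✓, -86✗, -69✓, -77✓
= [69, -17, 45, -61, 70, -69, -77]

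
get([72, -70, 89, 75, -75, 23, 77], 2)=89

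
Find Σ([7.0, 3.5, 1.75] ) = 12.25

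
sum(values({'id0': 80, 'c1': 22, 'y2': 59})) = 161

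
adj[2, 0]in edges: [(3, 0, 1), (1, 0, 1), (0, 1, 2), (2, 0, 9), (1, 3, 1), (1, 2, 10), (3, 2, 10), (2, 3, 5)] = 9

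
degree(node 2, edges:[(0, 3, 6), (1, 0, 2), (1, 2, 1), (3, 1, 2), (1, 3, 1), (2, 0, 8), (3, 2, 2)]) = 3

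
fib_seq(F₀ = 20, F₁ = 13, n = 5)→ [20, 13, 33, 46, 79]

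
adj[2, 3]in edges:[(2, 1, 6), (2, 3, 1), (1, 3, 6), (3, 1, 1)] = 1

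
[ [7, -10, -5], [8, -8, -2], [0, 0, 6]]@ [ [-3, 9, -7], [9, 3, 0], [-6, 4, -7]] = C[0][0] = (7)*(-3) + (-10)*(9) + (-5)*(-6) = -81
C[0][1] = (7)*(9) + (-10)*(3) + (-5)*(4) = 13
C[0][2] = (7)*(-7) + (-10)*(0) + (-5)*(-7) = -14
C[1][0] = (8)*(-3) + (-8)*(9) + (-2)*(-6) = -84
C[1][1] = (8)*(9) + (-8)*(3) + (-2)*(4) = 40
C[1][2] = (8)*(-7) + (-8)*(0) + (-2)*(-7) = -42
... (3 more cells)
= [[-81, 13, -14], [-84, 40, -42], [-36, 24, -42]]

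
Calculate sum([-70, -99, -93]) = -262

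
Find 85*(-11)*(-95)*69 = 6128925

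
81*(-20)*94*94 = -14314320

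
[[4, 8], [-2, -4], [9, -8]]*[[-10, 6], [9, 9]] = C[0][0] = (4)*(-10) + (8)*(9) = 32
C[0][1] = (4)*(6) + (8)*(9) = 96
C[1][0] = (-2)*(-10) + (-4)*(9) = -16
C[1][1] = (-2)*(6) + (-4)*(9) = -48
C[2][0] = (9)*(-10) + (-8)*(9) = -162
C[2][1] = (9)*(6) + (-8)*(9) = -18
= [[32, 96], [-16, -48], [-162, -18]]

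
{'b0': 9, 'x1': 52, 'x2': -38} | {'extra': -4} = {'b0': 9, 'x1': 52, 'x2': -38, 'extra': -4}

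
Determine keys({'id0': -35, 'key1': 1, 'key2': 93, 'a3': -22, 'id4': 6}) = ['id0', 'key1', 'key2', 'a3', 'id4']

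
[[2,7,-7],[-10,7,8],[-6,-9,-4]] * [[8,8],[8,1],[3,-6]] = [[51, 65], [0, -121], [-132, -33]]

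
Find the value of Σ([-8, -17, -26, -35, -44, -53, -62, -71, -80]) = (-8) + (-17) + (-26) + (-35) + (-44) + (-53) + (-62) + (-71) + (-80)
= -396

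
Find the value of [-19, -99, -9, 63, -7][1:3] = [-99, -9]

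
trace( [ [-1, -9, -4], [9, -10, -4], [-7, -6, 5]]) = -6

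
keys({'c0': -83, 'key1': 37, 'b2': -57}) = ['c0', 'key1', 'b2']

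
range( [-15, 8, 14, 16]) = 31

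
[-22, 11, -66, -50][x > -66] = [-22, 11, -50]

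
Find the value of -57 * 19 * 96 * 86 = -8941248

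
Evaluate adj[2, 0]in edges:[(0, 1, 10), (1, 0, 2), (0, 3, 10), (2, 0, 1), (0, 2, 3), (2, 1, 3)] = 1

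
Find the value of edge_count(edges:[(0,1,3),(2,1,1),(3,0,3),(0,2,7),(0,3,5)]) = 5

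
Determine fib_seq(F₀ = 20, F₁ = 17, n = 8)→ [20, 17, 37, 54, 91, 145, 236, 381]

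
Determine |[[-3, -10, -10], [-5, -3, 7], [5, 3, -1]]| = -246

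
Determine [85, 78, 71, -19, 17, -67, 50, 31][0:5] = [85, 78, 71, -19, 17]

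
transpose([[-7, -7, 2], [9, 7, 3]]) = [[-7, 9], [-7, 7], [2, 3]]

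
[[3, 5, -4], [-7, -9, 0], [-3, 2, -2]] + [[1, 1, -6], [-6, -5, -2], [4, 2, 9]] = [[4, 6, -10], [-13, -14, -2], [1, 4, 7]]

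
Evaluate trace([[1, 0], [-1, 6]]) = diagonal: 1 + 6
= 7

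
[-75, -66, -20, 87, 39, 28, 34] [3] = 87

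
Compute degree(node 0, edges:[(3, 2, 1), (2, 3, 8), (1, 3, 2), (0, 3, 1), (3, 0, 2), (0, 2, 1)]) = 3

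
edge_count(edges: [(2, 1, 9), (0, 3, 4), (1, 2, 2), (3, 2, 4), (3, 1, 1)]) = 5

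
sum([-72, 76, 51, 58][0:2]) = 4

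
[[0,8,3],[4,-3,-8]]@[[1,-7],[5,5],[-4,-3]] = C[0][0] = (0)*(1) + (8)*(5) + (3)*(-4) = 28
C[0][1] = (0)*(-7) + (8)*(5) + (3)*(-3) = 31
C[1][0] = (4)*(1) + (-3)*(5) + (-8)*(-4) = 21
C[1][1] = (4)*(-7) + (-3)*(5) + (-8)*(-3) = -19
= [[28, 31], [21, -19]]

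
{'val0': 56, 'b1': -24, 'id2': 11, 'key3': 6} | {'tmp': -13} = {'val0': 56, 'b1': -24, 'id2': 11, 'key3': 6, 'tmp': -13}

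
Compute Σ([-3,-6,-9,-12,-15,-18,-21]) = (-3) + (-6) + (-9) + (-12) + (-15) + (-18) + (-21)
= -84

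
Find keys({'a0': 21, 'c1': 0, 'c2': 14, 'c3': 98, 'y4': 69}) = ['a0', 'c1', 'c2', 'c3', 'y4']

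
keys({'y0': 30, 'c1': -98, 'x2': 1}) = ['y0', 'c1', 'x2']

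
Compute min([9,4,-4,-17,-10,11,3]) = -17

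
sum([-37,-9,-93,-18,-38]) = (-37) + (-9) + (-93) + (-18) + (-38)
= -195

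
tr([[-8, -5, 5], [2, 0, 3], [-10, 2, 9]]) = diagonal: (-8) + 0 + 9
= 1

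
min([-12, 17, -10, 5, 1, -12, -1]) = -12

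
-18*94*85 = -143820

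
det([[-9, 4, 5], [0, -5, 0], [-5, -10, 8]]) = (1)*(-9)*det([[-5, 0], [-10, 8]]) + (-1)*(4)*det([[0, 0], [-5, 8]]) + (1)*(5)*det([[0, -5], [-5, -10]])
= 360 + 0 + -125
= 235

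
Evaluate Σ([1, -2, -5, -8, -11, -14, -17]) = -56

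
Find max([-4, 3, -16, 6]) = 6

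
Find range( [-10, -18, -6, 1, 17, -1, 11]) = 35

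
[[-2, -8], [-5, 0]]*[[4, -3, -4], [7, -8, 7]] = [[-64, 70, -48], [-20, 15, 20]]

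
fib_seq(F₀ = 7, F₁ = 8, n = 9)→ F_2 = F_1 + F_0 = 15
F_3 = F_2 + F_1 = 23
F_4 = F_3 + F_2 = 38
...
= [7, 8, 15, 23, 38, 61, 99, 160, 259]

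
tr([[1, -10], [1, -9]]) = diagonal: 1 + (-9)
= -8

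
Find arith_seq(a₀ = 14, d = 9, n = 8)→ [14, 23, 32, 41, 50, 59, 68, 77]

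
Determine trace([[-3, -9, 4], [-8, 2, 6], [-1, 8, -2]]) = diagonal: (-3) + 2 + (-2)
= -3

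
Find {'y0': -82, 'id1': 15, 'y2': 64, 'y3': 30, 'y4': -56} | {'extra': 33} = {'y0': -82, 'id1': 15, 'y2': 64, 'y3': 30, 'y4': -56, 'extra': 33}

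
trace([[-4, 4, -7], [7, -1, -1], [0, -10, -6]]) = diagonal: (-4) + (-1) + (-6)
= -11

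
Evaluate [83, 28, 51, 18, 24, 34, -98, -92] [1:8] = [28, 51, 18, 24, 34, -98, -92]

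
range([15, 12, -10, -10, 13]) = 25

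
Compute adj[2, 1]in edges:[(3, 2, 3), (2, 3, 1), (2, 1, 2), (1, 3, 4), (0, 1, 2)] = 2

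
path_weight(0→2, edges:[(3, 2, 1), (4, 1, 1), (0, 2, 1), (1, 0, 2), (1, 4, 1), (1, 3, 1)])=w(0→2)=1
= 1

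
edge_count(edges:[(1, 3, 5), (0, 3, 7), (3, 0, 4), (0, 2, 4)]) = 4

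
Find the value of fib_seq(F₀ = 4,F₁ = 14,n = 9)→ F_2 = F_1 + F_0 = 18
F_3 = F_2 + F_1 = 32
F_4 = F_3 + F_2 = 50
...
= [4, 14, 18, 32, 50, 82, 132, 214, 346]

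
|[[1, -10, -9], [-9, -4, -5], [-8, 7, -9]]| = (1)*(1)*det([[-4, -5], [7, -9]]) + (-1)*(-10)*det([[-9, -5], [-8, -9]]) + (1)*(-9)*det([[-9, -4], [-8, 7]])
= 71 + 410 + 855
= 1336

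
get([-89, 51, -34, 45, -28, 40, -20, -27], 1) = 51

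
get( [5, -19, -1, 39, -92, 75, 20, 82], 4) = -92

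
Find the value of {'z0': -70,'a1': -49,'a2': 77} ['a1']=-49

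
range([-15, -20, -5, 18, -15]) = 38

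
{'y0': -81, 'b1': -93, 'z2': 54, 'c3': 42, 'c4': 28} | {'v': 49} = {'y0': -81, 'b1': -93, 'z2': 54, 'c3': 42, 'c4': 28, 'v': 49}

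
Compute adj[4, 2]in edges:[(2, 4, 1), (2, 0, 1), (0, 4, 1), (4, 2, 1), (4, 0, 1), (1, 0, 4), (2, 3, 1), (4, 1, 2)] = 1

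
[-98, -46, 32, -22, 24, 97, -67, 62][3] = -22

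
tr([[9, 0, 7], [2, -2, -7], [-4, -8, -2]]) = 5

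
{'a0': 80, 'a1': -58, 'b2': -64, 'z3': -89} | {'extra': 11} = {'a0': 80, 'a1': -58, 'b2': -64, 'z3': -89, 'extra': 11}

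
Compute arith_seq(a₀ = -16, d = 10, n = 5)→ [-16, -6, 4, 14, 24]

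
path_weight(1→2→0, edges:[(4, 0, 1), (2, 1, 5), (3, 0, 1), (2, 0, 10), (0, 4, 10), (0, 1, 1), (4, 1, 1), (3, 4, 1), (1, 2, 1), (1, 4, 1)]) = 11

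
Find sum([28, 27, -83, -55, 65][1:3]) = -56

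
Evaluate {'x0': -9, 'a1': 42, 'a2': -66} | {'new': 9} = {'x0': -9, 'a1': 42, 'a2': -66, 'new': 9}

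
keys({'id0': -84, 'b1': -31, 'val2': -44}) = ['id0', 'b1', 'val2']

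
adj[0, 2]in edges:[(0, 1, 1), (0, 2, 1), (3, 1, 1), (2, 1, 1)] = 1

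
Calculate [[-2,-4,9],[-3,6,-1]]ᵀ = [[-2, -3], [-4, 6], [9, -1]]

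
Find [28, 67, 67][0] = 28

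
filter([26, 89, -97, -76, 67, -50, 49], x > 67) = [89]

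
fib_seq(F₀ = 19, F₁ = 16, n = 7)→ F_2 = F_1 + F_0 = 35
F_3 = F_2 + F_1 = 51
F_4 = F_3 + F_2 = 86
...
= [19, 16, 35, 51, 86, 137, 223]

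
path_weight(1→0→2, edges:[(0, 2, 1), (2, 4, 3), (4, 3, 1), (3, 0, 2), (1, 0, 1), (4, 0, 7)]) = 2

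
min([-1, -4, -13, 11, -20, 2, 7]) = -20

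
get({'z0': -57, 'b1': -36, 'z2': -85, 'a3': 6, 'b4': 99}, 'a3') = 6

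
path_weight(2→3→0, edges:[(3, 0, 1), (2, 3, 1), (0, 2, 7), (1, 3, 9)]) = w(2→3)=1 + w(3→0)=1
= 2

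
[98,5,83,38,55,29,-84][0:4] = [98, 5, 83, 38]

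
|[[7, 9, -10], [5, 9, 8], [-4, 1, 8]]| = (1)*(7)*det([[9, 8], [1, 8]]) + (-1)*(9)*det([[5, 8], [-4, 8]]) + (1)*(-10)*det([[5, 9], [-4, 1]])
= 448 + -648 + -410
= -610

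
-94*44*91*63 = -23711688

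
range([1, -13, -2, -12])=14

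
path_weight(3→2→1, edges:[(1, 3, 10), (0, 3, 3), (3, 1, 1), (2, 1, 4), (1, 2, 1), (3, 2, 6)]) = w(3→2)=6 + w(2→1)=4
= 10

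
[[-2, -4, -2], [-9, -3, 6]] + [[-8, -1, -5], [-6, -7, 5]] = [[-10, -5, -7], [-15, -10, 11]]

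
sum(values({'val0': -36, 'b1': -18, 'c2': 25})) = (-36) + (-18) + 25
= -29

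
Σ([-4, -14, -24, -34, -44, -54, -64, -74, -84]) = -396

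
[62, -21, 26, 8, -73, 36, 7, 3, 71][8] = 71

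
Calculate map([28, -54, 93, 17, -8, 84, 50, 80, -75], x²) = [784, 2916, 8649, 289, 64, 7056, 2500, 6400, 5625]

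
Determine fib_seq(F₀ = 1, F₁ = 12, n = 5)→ [1, 12, 13, 25, 38]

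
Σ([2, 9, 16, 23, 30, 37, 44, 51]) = 212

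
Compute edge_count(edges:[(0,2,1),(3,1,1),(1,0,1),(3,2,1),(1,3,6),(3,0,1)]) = 6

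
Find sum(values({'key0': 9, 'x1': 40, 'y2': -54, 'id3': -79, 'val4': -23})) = 9 + 40 + (-54) + (-79) + (-23)
= -107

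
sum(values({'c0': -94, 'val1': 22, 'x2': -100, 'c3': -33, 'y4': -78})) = (-94) + 22 + (-100) + (-33) + (-78)
= -283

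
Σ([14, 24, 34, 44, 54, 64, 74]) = 308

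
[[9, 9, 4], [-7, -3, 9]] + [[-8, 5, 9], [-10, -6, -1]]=[[1, 14, 13], [-17, -9, 8]]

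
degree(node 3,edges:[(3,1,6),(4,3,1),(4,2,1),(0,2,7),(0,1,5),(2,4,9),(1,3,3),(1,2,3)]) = 3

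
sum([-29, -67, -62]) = (-29) + (-67) + (-62)
= -158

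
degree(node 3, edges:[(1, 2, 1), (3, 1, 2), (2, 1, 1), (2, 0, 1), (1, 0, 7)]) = 1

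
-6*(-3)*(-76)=-1368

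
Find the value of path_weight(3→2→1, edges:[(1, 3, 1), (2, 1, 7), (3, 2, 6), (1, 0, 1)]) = 13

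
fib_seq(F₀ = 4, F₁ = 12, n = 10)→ [4, 12, 16, 28, 44, 72, 116, 188, 304, 492]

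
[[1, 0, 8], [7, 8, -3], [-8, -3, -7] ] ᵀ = [[1, 7, -8], [0, 8, -3], [8, -3, -7]]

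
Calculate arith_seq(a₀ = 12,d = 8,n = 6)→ [12, 20, 28, 36, 44, 52]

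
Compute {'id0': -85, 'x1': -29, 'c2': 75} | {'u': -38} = {'id0': -85, 'x1': -29, 'c2': 75, 'u': -38}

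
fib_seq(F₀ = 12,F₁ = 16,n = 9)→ [12, 16, 28, 44, 72, 116, 188, 304, 492]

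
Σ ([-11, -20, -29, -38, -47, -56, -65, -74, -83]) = (-11) + (-20) + (-29) + (-38) + (-47) + (-56) + (-65) + (-74) + (-83)
= -423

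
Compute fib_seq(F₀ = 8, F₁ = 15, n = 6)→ [8, 15, 23, 38, 61, 99]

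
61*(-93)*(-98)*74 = 41140596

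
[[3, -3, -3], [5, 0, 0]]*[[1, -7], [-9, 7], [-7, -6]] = C[0][0] = (3)*(1) + (-3)*(-9) + (-3)*(-7) = 51
C[0][1] = (3)*(-7) + (-3)*(7) + (-3)*(-6) = -24
C[1][0] = (5)*(1) + (0)*(-9) + (0)*(-7) = 5
C[1][1] = (5)*(-7) + (0)*(7) + (0)*(-6) = -35
= [[51, -24], [5, -35]]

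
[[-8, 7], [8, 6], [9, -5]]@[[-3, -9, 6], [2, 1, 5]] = C[0][0] = (-8)*(-3) + (7)*(2) = 38
C[0][1] = (-8)*(-9) + (7)*(1) = 79
C[0][2] = (-8)*(6) + (7)*(5) = -13
C[1][0] = (8)*(-3) + (6)*(2) = -12
C[1][1] = (8)*(-9) + (6)*(1) = -66
C[1][2] = (8)*(6) + (6)*(5) = 78
... (3 more cells)
= [[38, 79, -13], [-12, -66, 78], [-37, -86, 29]]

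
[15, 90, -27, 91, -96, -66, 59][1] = 90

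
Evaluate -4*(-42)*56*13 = 122304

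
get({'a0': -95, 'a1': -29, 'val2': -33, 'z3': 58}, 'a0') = -95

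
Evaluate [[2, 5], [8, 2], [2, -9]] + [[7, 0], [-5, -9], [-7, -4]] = [[9, 5], [3, -7], [-5, -13]]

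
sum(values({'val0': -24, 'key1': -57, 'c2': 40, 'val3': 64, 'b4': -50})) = (-24) + (-57) + 40 + 64 + (-50)
= -27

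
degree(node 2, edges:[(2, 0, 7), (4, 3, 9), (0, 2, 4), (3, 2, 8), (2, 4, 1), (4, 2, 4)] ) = incident: (2,0), (0,2), (3,2), (2,4), (4,2)
= 5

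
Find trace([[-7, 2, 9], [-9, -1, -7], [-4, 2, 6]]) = diagonal: (-7) + (-1) + 6
= -2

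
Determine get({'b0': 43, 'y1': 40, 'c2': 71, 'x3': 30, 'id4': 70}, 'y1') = 40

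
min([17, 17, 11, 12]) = 11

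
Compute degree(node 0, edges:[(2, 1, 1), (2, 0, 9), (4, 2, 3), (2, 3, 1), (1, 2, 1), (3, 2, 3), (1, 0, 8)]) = 2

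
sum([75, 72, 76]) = 75 + 72 + 76
= 223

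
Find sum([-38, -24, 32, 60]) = 30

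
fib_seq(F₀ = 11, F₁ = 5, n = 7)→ F_2 = F_1 + F_0 = 16
F_3 = F_2 + F_1 = 21
F_4 = F_3 + F_2 = 37
...
= [11, 5, 16, 21, 37, 58, 95]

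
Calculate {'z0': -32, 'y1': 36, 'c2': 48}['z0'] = -32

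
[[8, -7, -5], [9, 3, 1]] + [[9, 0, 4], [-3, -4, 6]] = [[17, -7, -1], [6, -1, 7]]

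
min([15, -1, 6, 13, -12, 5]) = -12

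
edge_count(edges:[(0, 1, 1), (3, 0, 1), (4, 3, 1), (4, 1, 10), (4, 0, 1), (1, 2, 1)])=6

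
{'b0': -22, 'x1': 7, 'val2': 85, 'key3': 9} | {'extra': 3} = {'b0': -22, 'x1': 7, 'val2': 85, 'key3': 9, 'extra': 3}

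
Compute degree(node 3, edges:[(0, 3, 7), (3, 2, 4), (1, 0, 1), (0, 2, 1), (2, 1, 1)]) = incident: (0,3), (3,2)
= 2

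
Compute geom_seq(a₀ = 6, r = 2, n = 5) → [6, 12, 24, 48, 96]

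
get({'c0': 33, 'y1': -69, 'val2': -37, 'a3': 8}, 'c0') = 33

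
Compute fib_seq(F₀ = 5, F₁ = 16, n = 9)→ [5, 16, 21, 37, 58, 95, 153, 248, 401]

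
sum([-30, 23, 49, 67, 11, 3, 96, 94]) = (-30) + 23 + 49 + 67 + 11 + 3 + 96 + 94
= 313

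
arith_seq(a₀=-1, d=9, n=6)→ [-1, 8, 17, 26, 35, 44]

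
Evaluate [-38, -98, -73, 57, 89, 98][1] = -98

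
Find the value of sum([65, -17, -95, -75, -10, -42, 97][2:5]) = slice → [-95, -75, -10]
(-95) + (-75) + (-10)
= -180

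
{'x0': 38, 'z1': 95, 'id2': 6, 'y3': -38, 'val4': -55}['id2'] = 6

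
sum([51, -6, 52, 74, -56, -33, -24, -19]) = 51 + (-6) + 52 + 74 + (-56) + (-33) + (-24) + (-19)
= 39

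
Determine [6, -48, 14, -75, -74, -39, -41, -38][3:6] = [-75, -74, -39]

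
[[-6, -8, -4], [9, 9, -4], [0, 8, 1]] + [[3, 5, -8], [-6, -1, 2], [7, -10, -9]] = [[-3, -3, -12], [3, 8, -2], [7, -2, -8]]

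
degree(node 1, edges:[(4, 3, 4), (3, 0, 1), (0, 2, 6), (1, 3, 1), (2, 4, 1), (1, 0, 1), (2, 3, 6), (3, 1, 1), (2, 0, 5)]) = 3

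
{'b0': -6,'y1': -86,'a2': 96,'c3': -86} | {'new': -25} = {'b0': -6, 'y1': -86, 'a2': 96, 'c3': -86, 'new': -25}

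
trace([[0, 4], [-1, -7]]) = diagonal: 0 + (-7)
= -7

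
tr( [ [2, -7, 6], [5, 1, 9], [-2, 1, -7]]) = -4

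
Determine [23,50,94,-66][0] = 23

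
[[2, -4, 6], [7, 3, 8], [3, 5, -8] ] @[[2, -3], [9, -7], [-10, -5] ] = [[-92, -8], [-39, -82], [131, -4]]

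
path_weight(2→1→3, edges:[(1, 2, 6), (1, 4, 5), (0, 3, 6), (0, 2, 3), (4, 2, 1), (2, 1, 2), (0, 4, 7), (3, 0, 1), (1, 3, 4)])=6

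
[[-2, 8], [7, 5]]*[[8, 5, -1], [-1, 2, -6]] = C[0][0] = (-2)*(8) + (8)*(-1) = -24
C[0][1] = (-2)*(5) + (8)*(2) = 6
C[0][2] = (-2)*(-1) + (8)*(-6) = -46
C[1][0] = (7)*(8) + (5)*(-1) = 51
C[1][1] = (7)*(5) + (5)*(2) = 45
C[1][2] = (7)*(-1) + (5)*(-6) = -37
= [[-24, 6, -46], [51, 45, -37]]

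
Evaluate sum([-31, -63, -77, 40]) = -131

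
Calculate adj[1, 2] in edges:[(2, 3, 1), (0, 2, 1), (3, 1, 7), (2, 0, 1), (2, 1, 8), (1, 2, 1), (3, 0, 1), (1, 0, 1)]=1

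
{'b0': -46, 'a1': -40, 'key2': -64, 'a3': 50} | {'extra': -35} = {'b0': -46, 'a1': -40, 'key2': -64, 'a3': 50, 'extra': -35}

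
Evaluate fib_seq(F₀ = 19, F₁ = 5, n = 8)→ [19, 5, 24, 29, 53, 82, 135, 217]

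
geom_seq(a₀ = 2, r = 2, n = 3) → [2, 4, 8]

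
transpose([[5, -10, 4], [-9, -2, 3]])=[[5, -9], [-10, -2], [4, 3]]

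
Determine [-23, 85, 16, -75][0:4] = [-23, 85, 16, -75]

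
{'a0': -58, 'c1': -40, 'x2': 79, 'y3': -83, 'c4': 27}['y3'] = -83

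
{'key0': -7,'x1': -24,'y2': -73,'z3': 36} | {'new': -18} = {'key0': -7, 'x1': -24, 'y2': -73, 'z3': 36, 'new': -18}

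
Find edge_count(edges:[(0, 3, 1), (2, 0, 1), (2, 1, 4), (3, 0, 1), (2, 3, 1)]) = 5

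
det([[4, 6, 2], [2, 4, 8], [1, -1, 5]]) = 88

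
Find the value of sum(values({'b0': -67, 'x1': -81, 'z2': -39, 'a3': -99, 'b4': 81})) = (-67) + (-81) + (-39) + (-99) + 81
= -205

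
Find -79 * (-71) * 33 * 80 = 14807760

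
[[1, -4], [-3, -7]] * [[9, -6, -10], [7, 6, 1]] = [[-19, -30, -14], [-76, -24, 23]]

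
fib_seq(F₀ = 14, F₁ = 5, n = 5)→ F_2 = F_1 + F_0 = 19
F_3 = F_2 + F_1 = 24
F_4 = F_3 + F_2 = 43
= [14, 5, 19, 24, 43]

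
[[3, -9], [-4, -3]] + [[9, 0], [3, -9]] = [[12, -9], [-1, -12]]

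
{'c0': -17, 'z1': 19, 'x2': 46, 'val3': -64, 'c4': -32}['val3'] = -64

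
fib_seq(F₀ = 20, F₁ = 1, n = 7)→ [20, 1, 21, 22, 43, 65, 108]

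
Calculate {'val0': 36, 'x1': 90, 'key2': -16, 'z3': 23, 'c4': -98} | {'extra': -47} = {'val0': 36, 'x1': 90, 'key2': -16, 'z3': 23, 'c4': -98, 'extra': -47}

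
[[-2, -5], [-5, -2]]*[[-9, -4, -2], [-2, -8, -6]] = [[28, 48, 34], [49, 36, 22]]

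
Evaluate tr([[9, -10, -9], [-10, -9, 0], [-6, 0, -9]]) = -9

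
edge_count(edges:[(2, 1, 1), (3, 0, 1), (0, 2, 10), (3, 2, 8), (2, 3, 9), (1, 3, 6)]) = 6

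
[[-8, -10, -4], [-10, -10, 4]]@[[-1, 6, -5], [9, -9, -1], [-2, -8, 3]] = [[-74, 74, 38], [-88, -2, 72]]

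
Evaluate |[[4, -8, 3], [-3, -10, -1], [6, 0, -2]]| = (1)*(4)*det([[-10, -1], [0, -2]]) + (-1)*(-8)*det([[-3, -1], [6, -2]]) + (1)*(3)*det([[-3, -10], [6, 0]])
= 80 + 96 + 180
= 356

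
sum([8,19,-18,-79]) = -70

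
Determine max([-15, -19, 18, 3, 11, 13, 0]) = 18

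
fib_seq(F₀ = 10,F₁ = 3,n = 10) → F_2 = F_1 + F_0 = 13
F_3 = F_2 + F_1 = 16
F_4 = F_3 + F_2 = 29
...
= [10, 3, 13, 16, 29, 45, 74, 119, 193, 312]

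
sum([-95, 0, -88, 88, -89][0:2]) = -95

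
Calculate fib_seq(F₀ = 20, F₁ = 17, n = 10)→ F_2 = F_1 + F_0 = 37
F_3 = F_2 + F_1 = 54
F_4 = F_3 + F_2 = 91
...
= [20, 17, 37, 54, 91, 145, 236, 381, 617, 998]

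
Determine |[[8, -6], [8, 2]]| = 64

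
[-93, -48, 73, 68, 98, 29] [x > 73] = keep x where x > 73: -93✗, -48✗, 73✗, 68✗, 98✓, 29✗
= [98]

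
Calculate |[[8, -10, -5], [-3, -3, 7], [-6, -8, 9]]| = (1)*(8)*det([[-3, 7], [-8, 9]]) + (-1)*(-10)*det([[-3, 7], [-6, 9]]) + (1)*(-5)*det([[-3, -3], [-6, -8]])
= 232 + 150 + -30
= 352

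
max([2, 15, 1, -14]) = 15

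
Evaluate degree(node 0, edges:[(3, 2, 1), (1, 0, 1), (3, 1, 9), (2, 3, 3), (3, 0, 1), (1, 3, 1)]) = 2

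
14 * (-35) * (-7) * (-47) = -161210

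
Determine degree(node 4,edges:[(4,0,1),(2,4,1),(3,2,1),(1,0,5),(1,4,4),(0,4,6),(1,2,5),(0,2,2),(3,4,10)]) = 5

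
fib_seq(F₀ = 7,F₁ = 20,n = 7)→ [7, 20, 27, 47, 74, 121, 195]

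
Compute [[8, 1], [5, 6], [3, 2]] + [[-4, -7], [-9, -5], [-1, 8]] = [[4, -6], [-4, 1], [2, 10]]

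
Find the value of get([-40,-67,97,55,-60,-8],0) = -40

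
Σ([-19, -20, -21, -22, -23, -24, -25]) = (-19) + (-20) + (-21) + (-22) + (-23) + (-24) + (-25)
= -154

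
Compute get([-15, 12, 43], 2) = 43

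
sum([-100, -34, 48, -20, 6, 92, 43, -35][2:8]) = 134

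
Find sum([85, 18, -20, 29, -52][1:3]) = slice → [18, -20]
18 + (-20)
= -2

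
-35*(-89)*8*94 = 2342480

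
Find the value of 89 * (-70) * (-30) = 186900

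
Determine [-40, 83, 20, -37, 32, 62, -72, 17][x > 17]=[83, 20, 32, 62]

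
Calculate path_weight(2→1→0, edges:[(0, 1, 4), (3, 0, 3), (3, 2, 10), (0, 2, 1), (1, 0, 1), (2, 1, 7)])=8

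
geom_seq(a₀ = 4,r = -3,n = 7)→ [4, -12, 36, -108, 324, -972, 2916]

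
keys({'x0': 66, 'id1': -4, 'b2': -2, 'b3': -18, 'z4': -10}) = ['x0', 'id1', 'b2', 'b3', 'z4']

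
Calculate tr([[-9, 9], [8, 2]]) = diagonal: (-9) + 2
= -7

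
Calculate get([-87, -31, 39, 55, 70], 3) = 55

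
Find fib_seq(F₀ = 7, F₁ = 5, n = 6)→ F_2 = F_1 + F_0 = 12
F_3 = F_2 + F_1 = 17
F_4 = F_3 + F_2 = 29
...
= [7, 5, 12, 17, 29, 46]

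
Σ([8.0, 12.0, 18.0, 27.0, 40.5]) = 105.5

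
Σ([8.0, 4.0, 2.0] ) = 8.0 + 4.0 + 2.0
= 14.0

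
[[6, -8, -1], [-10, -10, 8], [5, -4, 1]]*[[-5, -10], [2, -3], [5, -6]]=C[0][0] = (6)*(-5) + (-8)*(2) + (-1)*(5) = -51
C[0][1] = (6)*(-10) + (-8)*(-3) + (-1)*(-6) = -30
C[1][0] = (-10)*(-5) + (-10)*(2) + (8)*(5) = 70
C[1][1] = (-10)*(-10) + (-10)*(-3) + (8)*(-6) = 82
C[2][0] = (5)*(-5) + (-4)*(2) + (1)*(5) = -28
C[2][1] = (5)*(-10) + (-4)*(-3) + (1)*(-6) = -44
= [[-51, -30], [70, 82], [-28, -44]]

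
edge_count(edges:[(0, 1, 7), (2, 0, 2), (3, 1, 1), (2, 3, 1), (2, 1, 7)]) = 5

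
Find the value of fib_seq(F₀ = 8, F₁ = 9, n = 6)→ F_2 = F_1 + F_0 = 17
F_3 = F_2 + F_1 = 26
F_4 = F_3 + F_2 = 43
...
= [8, 9, 17, 26, 43, 69]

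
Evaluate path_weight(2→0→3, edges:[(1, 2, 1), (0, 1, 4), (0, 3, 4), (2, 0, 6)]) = w(2→0)=6 + w(0→3)=4
= 10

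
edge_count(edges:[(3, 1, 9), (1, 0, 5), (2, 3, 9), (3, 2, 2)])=4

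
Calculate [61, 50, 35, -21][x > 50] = keep x where x > 50: 61✓, 50✗, 35✗, -21✗
= [61]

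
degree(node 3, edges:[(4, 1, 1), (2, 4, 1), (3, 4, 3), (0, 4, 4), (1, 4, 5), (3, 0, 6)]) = 2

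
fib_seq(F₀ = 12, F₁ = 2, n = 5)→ [12, 2, 14, 16, 30]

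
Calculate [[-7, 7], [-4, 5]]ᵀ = [[-7, -4], [7, 5]]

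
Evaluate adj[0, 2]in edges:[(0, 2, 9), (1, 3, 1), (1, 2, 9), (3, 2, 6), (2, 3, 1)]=9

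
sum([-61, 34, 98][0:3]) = slice → [-61, 34, 98]
(-61) + 34 + 98
= 71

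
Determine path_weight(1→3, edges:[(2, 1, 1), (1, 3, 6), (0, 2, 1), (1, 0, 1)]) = w(1→3)=6
= 6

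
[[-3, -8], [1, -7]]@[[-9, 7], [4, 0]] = C[0][0] = (-3)*(-9) + (-8)*(4) = -5
C[0][1] = (-3)*(7) + (-8)*(0) = -21
C[1][0] = (1)*(-9) + (-7)*(4) = -37
C[1][1] = (1)*(7) + (-7)*(0) = 7
= [[-5, -21], [-37, 7]]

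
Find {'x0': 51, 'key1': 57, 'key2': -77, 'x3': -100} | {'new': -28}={'x0': 51, 'key1': 57, 'key2': -77, 'x3': -100, 'new': -28}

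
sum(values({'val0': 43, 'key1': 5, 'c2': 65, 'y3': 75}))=188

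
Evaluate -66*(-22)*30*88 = 3833280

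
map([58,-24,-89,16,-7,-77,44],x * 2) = [116, -48, -178, 32, -14, -154, 88]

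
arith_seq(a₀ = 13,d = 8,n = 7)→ a_0 = 13 + 0*8 = 13
a_1 = 13 + 1*8 = 21
a_2 = 13 + 2*8 = 29
...
= [13, 21, 29, 37, 45, 53, 61]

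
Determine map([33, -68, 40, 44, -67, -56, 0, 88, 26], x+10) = [43, -58, 50, 54, -57, -46, 10, 98, 36]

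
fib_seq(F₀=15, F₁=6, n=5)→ F_2 = F_1 + F_0 = 21
F_3 = F_2 + F_1 = 27
F_4 = F_3 + F_2 = 48
= [15, 6, 21, 27, 48]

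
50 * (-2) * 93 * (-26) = 241800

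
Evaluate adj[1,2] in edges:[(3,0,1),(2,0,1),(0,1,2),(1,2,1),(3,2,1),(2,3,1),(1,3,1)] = 1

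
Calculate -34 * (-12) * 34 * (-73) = -1012656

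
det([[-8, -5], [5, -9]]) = (-8)*(-9) - (-5)*(5)
= 97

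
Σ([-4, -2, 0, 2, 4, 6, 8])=14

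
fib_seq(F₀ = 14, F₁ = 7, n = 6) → F_2 = F_1 + F_0 = 21
F_3 = F_2 + F_1 = 28
F_4 = F_3 + F_2 = 49
...
= [14, 7, 21, 28, 49, 77]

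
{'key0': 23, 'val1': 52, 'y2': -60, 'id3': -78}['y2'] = -60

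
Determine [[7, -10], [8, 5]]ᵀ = [[7, 8], [-10, 5]]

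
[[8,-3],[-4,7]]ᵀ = [[8, -4], [-3, 7]]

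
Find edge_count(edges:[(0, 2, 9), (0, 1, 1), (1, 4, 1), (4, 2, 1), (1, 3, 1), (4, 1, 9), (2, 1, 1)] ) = 7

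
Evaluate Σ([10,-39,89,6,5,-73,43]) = 10 + (-39) + 89 + 6 + 5 + (-73) + 43
= 41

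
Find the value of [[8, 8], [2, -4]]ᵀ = [[8, 2], [8, -4]]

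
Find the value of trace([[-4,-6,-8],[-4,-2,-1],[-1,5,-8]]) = diagonal: (-4) + (-2) + (-8)
= -14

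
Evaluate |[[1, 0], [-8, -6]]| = -6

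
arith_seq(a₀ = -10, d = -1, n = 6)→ a_0 = -10 + 0*-1 = -10
a_1 = -10 + 1*-1 = -11
a_2 = -10 + 2*-1 = -12
...
= [-10, -11, -12, -13, -14, -15]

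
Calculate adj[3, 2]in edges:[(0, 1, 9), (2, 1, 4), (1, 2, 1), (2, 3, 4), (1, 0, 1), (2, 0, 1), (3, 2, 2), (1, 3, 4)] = 2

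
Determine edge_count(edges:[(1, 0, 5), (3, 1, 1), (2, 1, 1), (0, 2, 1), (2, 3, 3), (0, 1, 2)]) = 6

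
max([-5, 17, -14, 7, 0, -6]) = 17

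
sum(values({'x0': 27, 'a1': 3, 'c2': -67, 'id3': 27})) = 27 + 3 + (-67) + 27
= -10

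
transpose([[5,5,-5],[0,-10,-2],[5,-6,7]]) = [[5, 0, 5], [5, -10, -6], [-5, -2, 7]]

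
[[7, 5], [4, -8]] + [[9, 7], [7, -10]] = [[16, 12], [11, -18]]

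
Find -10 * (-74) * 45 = 33300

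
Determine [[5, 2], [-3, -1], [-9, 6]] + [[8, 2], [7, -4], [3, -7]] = [[13, 4], [4, -5], [-6, -1]]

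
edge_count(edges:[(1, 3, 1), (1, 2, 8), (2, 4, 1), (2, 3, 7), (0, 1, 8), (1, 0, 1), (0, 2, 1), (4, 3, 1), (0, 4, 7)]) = 9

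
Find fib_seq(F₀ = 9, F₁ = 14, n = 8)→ F_2 = F_1 + F_0 = 23
F_3 = F_2 + F_1 = 37
F_4 = F_3 + F_2 = 60
...
= [9, 14, 23, 37, 60, 97, 157, 254]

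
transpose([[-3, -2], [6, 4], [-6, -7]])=[[-3, 6, -6], [-2, 4, -7]]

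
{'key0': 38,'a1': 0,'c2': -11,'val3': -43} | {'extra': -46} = {'key0': 38, 'a1': 0, 'c2': -11, 'val3': -43, 'extra': -46}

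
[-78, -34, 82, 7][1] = -34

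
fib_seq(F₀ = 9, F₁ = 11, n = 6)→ [9, 11, 20, 31, 51, 82]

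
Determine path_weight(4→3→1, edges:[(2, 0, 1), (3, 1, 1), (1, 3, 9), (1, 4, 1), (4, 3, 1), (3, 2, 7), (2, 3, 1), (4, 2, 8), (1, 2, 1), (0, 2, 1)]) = 2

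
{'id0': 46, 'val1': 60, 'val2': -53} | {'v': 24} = {'id0': 46, 'val1': 60, 'val2': -53, 'v': 24}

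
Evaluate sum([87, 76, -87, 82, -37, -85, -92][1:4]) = 71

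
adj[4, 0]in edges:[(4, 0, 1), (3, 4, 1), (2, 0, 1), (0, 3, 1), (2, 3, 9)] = 1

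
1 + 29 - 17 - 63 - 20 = -70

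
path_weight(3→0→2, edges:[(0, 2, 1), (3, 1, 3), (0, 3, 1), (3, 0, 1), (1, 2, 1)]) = w(3→0)=1 + w(0→2)=1
= 2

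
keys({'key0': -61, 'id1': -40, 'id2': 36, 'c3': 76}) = ['key0', 'id1', 'id2', 'c3']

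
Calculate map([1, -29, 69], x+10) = 1+10=11, -29+10=-19, 69+10=79
= [11, -19, 79]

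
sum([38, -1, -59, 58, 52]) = 88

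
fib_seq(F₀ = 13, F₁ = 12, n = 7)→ F_2 = F_1 + F_0 = 25
F_3 = F_2 + F_1 = 37
F_4 = F_3 + F_2 = 62
...
= [13, 12, 25, 37, 62, 99, 161]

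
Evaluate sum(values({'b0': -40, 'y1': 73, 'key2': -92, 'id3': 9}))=(-40) + 73 + (-92) + 9
= -50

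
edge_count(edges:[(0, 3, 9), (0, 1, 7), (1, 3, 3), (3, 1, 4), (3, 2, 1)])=5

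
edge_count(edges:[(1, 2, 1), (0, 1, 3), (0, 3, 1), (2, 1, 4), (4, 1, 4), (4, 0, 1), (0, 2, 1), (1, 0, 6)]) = 8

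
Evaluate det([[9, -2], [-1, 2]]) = (9)*(2) - (-2)*(-1)
= 16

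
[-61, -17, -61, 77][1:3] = [-17, -61]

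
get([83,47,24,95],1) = 47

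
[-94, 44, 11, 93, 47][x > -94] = keep x where x > -94: -94✗, 44✓, 11✓, 93✓, 47✓
= [44, 11, 93, 47]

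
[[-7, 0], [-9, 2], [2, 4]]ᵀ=[[-7, -9, 2], [0, 2, 4]]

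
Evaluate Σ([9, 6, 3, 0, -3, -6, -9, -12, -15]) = 9 + 6 + 3 + 0 + (-3) + (-6) + (-9) + (-12) + (-15)
= -27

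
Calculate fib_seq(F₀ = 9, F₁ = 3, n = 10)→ [9, 3, 12, 15, 27, 42, 69, 111, 180, 291]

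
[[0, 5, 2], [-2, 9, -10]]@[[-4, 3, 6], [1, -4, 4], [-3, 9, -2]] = C[0][0] = (0)*(-4) + (5)*(1) + (2)*(-3) = -1
C[0][1] = (0)*(3) + (5)*(-4) + (2)*(9) = -2
C[0][2] = (0)*(6) + (5)*(4) + (2)*(-2) = 16
C[1][0] = (-2)*(-4) + (9)*(1) + (-10)*(-3) = 47
C[1][1] = (-2)*(3) + (9)*(-4) + (-10)*(9) = -132
C[1][2] = (-2)*(6) + (9)*(4) + (-10)*(-2) = 44
= [[-1, -2, 16], [47, -132, 44]]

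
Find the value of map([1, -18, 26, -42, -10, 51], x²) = (1)²=1, (-18)²=324, (26)²=676, (-42)²=1764, (-10)²=100, (51)²=2601
= [1, 324, 676, 1764, 100, 2601]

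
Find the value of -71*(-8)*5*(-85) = -241400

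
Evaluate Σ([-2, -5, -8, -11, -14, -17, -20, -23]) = -100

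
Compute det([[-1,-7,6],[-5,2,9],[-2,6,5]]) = -161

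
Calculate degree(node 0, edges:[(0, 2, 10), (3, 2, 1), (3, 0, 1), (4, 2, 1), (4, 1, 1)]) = incident: (0,2), (3,0)
= 2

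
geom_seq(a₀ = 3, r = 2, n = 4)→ a_0 = 3*2^0 = 3
a_1 = 3*2^1 = 6
a_2 = 3*2^2 = 12
...
= [3, 6, 12, 24]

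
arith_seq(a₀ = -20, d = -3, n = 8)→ [-20, -23, -26, -29, -32, -35, -38, -41]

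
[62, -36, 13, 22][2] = 13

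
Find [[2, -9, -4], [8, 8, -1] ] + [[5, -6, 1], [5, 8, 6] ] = [[7, -15, -3], [13, 16, 5]]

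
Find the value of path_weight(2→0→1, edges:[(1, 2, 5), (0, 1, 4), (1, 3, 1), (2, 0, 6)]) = 10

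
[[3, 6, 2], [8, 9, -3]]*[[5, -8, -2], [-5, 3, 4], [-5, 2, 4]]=[[-25, -2, 26], [10, -43, 8]]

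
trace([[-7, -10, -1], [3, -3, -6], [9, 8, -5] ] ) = diagonal: (-7) + (-3) + (-5)
= -15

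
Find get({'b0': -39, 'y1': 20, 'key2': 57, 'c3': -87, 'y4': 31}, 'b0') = -39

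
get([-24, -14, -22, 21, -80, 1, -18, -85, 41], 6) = -18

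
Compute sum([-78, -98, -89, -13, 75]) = (-78) + (-98) + (-89) + (-13) + 75
= -203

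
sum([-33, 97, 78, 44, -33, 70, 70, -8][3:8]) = slice → [44, -33, 70, 70, -8]
44 + (-33) + 70 + 70 + (-8)
= 143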